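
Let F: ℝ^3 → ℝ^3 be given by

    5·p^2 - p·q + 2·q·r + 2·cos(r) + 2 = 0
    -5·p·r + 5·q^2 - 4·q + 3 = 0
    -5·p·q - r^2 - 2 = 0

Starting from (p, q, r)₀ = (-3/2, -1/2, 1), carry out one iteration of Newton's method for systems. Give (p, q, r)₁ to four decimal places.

(-0.4195, -0.1426, 0.3159)

At (-3/2, -1/2, 1): F = (12.580605, 13.7500, -6.7500).
Jacobian J = [[10·p - q, -p + 2·r, 2·q - 2·sin(r)], [-5·r, 10·q - 4, -5·p], [-5·q, -5·p, -2·r]].
At the point, J = [[-14.5000, 3.5000, -2.682942], [-5.0000, -9.0000, 7.5000], [2.5000, 7.5000, -2.0000]] (det J = 625.494130).
Solving J·Δ = −F gives Δ = (1.0805, 0.3574, -0.6841).
Then the next iterate is (p, q, r)₁ = (-0.4195, -0.1426, 0.3159).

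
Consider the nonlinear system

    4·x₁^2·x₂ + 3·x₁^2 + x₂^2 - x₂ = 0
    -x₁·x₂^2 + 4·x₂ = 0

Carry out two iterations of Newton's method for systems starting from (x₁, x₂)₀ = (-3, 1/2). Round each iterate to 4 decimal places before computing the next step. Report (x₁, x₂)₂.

At (-3, 1/2): F = (44.7500, 2.7500).
Jacobian J = [[8·x₁·x₂ + 6·x₁, 4·x₁^2 + 2·x₂ - 1], [-x₂^2, -2·x₁·x₂ + 4]].
At the point, J = [[-30.0000, 36.0000], [-0.2500, 7.0000]] (det J = -201.0000).
Solving J·Δ = −F gives Δ = (1.0659, -0.3548).
Then the next iterate is (x₁, x₂)₁ = (-1.9341, 0.1452).
Round to (-1.9341, 0.1452) and repeat: F = (13.270735, 0.621577), J = [[-13.851251, 14.253371], [-0.021083, 4.561663]].
Δ = (0.8218, -0.1325), so (x₁, x₂)₂ = (-1.1123, 0.0127).

(-1.1123, 0.0127)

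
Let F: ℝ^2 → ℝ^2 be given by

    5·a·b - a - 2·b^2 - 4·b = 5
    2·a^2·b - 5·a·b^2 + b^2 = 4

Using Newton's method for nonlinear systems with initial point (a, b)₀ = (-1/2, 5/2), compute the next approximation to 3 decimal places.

(-1.223, -0.019)

At (-1/2, 5/2): F = (-33.250, 19.125).
Jacobian J = [[5·b - 1, 5·a - 4·b - 4], [4·a·b - 5·b^2, 2·a^2 - 10·a·b + 2·b]].
At the point, J = [[11.500, -16.500], [-36.250, 18.000]] (det J = -391.125).
Solving J·Δ = −F gives Δ = (-0.723, -2.519).
Then the next iterate is (a, b)₁ = (-1.223, -0.019).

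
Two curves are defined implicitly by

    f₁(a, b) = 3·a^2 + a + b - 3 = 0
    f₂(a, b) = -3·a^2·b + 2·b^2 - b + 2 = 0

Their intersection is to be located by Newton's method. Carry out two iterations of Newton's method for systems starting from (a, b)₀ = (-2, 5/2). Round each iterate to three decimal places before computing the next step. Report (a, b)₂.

(-0.276, 12.508)

At (-2, 5/2): F = (9.500, -18.000).
Jacobian J = [[6·a + 1, 1], [-6·a·b, -3·a^2 + 4·b - 1]].
At the point, J = [[-11.000, 1.000], [30.000, -3.000]] (det J = 3.000).
Solving J·Δ = −F gives Δ = (3.500, 29.000).
Then the next iterate is (a, b)₁ = (1.500, 31.500).
Round to (1.500, 31.500) and repeat: F = (36.750, 1742.375), J = [[10.000, 1.000], [-283.500, 118.250]].
Δ = (-1.776, -18.992), so (a, b)₂ = (-0.276, 12.508).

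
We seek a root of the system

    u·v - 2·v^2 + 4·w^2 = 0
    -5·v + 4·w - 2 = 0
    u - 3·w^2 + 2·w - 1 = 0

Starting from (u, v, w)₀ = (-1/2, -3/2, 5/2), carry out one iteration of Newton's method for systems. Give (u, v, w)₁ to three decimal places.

At (-1/2, -3/2, 5/2): F = (21.250, 15.500, -15.250).
Jacobian J = [[v, u - 4·v, 8·w], [0, -5, 4], [1, 0, -6·w + 2]].
At the point, J = [[-1.500, 5.500, 20.000], [0.000, -5.000, 4.000], [1.000, 0.000, -13.000]] (det J = 24.500).
Solving J·Δ = −F gives Δ = (-25.673, 0.582, -3.148).
Then the next iterate is (u, v, w)₁ = (-26.173, -0.918, -0.648).

(-26.173, -0.918, -0.648)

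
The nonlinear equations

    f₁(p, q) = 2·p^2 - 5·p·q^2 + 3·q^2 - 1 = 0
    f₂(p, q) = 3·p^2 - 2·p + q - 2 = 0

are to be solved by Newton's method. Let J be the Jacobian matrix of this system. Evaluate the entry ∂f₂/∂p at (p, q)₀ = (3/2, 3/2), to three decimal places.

∂f₂/∂p = 6·p - 2.
At (3/2, 3/2) this is 7.000.

7.000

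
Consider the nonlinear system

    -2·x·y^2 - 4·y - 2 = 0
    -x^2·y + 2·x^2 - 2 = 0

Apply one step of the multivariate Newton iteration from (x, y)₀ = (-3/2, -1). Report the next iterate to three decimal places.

(-1.076, -0.585)

At (-3/2, -1): F = (5.000, 4.750).
Jacobian J = [[-2·y^2, -4·x·y - 4], [-2·x·y + 4·x, -x^2]].
At the point, J = [[-2.000, -10.000], [-9.000, -2.250]] (det J = -85.500).
Solving J·Δ = −F gives Δ = (0.424, 0.415).
Then the next iterate is (x, y)₁ = (-1.076, -0.585).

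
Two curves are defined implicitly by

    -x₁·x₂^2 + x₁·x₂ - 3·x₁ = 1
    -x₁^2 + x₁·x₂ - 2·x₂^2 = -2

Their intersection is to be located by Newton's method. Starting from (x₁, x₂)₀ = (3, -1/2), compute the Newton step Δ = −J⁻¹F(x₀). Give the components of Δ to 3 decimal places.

(0.358, 2.265)

At (3, -1/2): F = (-12.250, -9.000).
Jacobian J = [[-x₂^2 + x₂ - 3, -2·x₁·x₂ + x₁], [-2·x₁ + x₂, x₁ - 4·x₂]].
At the point, J = [[-3.750, 6.000], [-6.500, 5.000]] (det J = 20.250).
Solving J·Δ = −F gives Δ = (0.358, 2.265).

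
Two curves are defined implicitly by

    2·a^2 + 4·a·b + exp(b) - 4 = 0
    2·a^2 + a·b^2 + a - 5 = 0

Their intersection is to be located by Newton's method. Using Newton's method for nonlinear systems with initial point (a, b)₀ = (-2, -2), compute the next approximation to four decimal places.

(-1.3006, -0.8627)

At (-2, -2): F = (20.135335, -7.0000).
Jacobian J = [[4·a + 4·b, 4·a + exp(b)], [4·a + b^2 + 1, 2·a·b]].
At the point, J = [[-16.0000, -7.864665], [-3.0000, 8.0000]] (det J = -151.593994).
Solving J·Δ = −F gives Δ = (0.6994, 1.1373).
Then the next iterate is (a, b)₁ = (-1.3006, -0.8627).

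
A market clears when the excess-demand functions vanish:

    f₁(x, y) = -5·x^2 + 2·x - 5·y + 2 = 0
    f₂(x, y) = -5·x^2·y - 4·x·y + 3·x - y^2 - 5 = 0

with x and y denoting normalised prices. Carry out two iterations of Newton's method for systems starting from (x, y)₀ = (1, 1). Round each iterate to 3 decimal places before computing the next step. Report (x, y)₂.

At (1, 1): F = (-6.000, -12.000).
Jacobian J = [[-10·x + 2, -5], [-10·x·y - 4·y + 3, -5·x^2 - 4·x - 2·y]].
At the point, J = [[-8.000, -5.000], [-11.000, -11.000]] (det J = 33.000).
Solving J·Δ = −F gives Δ = (-0.182, -0.909).
Then the next iterate is (x, y)₁ = (0.818, 0.091).
Round to (0.818, 0.091) and repeat: F = (-0.16462, -3.15648), J = [[-6.180, -5.000], [1.89162, -6.79962]].
Δ = (0.285, -0.385), so (x, y)₂ = (1.103, -0.294).

(1.103, -0.294)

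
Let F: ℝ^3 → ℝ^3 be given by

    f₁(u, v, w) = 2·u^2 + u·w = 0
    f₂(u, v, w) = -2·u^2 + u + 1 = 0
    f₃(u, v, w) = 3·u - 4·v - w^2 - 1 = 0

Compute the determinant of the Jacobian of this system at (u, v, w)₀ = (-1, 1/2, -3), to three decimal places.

20.000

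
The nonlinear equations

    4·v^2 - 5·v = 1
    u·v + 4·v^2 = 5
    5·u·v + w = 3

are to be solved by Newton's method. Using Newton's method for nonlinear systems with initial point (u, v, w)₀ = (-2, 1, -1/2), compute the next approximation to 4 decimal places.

(-3.0000, 1.6667, 24.6667)

At (-2, 1, -1/2): F = (-2.0000, -3.0000, -13.5000).
Jacobian J = [[0, 8·v - 5, 0], [v, u + 8·v, 0], [5·v, 5·u, 1]].
At the point, J = [[0.0000, 3.0000, 0.0000], [1.0000, 6.0000, 0.0000], [5.0000, -10.0000, 1.0000]] (det J = -3.0000).
Solving J·Δ = −F gives Δ = (-1.0000, 0.6667, 25.1667).
Then the next iterate is (u, v, w)₁ = (-3.0000, 1.6667, 24.6667).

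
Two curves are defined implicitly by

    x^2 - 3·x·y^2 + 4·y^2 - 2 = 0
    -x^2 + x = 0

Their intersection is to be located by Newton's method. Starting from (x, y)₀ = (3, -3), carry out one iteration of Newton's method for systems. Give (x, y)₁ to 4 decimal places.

(1.8000, -2.5733)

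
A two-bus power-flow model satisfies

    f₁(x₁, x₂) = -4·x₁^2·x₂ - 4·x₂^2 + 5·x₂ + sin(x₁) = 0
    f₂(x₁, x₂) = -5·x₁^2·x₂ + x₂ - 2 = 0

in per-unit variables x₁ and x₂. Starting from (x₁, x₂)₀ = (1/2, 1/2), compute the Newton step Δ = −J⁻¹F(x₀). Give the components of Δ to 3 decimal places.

At (1/2, 1/2): F = (1.47943, -2.125).
Jacobian J = [[-8·x₁·x₂ + cos(x₁), -4·x₁^2 - 8·x₂ + 5], [-10·x₁·x₂, -5·x₁^2 + 1]].
At the point, J = [[-1.12242, 0.000], [-2.500, -0.250]] (det J = 0.28060).
Solving J·Δ = −F gives Δ = (1.318, -21.681).

(1.318, -21.681)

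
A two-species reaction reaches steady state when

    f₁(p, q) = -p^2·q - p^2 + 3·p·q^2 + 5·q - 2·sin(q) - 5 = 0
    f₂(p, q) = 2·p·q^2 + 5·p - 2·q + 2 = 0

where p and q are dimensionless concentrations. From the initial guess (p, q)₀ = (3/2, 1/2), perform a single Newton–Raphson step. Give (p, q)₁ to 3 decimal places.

(-0.164, 0.403)

At (3/2, 1/2): F = (-5.70885, 9.250).
Jacobian J = [[-2·p·q - 2·p + 3·q^2, -p^2 + 6·p·q - 2·cos(q) + 5], [2·q^2 + 5, 4·p·q - 2]].
At the point, J = [[-3.750, 5.49483], [5.500, 1.000]] (det J = -33.97159).
Solving J·Δ = −F gives Δ = (-1.664, -0.097).
Then the next iterate is (p, q)₁ = (-0.164, 0.403).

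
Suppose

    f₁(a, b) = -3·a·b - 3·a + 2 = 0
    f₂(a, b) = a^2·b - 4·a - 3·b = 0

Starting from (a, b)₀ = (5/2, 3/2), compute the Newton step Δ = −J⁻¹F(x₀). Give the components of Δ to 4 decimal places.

(49.5333, -51.7667)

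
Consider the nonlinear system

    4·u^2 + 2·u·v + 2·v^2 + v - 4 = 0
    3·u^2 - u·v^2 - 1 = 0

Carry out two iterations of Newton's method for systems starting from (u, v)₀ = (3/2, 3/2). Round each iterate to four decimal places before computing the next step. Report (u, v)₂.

(0.6500, 0.7117)

At (3/2, 3/2): F = (15.5000, 2.3750).
Jacobian J = [[8·u + 2·v, 2·u + 4·v + 1], [6·u - v^2, -2·u·v]].
At the point, J = [[15.0000, 10.0000], [6.7500, -4.5000]] (det J = -135.0000).
Solving J·Δ = −F gives Δ = (-0.6926, -0.5111).
Then the next iterate is (u, v)₁ = (0.8074, 0.9889).
Round to (0.8074, 0.9889) and repeat: F = (3.149201, 0.166109), J = [[8.4370, 6.5704], [3.866477, -1.596876]].
Δ = (-0.1574, -0.2772), so (u, v)₂ = (0.6500, 0.7117).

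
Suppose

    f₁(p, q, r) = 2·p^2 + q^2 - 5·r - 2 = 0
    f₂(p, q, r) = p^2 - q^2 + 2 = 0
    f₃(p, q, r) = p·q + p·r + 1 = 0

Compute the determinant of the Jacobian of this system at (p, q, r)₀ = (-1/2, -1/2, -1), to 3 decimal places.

J = [[4·p, 2·q, -5], [2·p, -2·q, 0], [q + r, p, p]].
At the point, J = [[-2.000, -1.000, -5.000], [-1.000, 1.000, 0.000], [-1.500, -0.500, -0.500]].
det J = -8.500.

-8.500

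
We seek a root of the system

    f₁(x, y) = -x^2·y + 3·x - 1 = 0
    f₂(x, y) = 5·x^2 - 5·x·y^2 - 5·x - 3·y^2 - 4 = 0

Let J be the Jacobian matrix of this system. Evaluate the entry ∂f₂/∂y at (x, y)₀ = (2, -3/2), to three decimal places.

∂f₂/∂y = -10·x·y - 6·y.
At (2, -3/2) this is 39.000.

39.000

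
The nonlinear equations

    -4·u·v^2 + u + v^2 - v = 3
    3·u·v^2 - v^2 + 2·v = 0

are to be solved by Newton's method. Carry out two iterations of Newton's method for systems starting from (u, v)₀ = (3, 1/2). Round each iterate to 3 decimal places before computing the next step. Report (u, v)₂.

At (3, 1/2): F = (-3.250, 3.000).
Jacobian J = [[-4·v^2 + 1, -8·u·v + 2·v - 1], [3·v^2, 6·u·v - 2·v + 2]].
At the point, J = [[0.000, -12.000], [0.750, 10.000]] (det J = 9.000).
Solving J·Δ = −F gives Δ = (-0.389, -0.271).
Then the next iterate is (u, v)₁ = (2.611, 0.229).
Round to (2.611, 0.229) and repeat: F = (-1.11325, 0.81633), J = [[0.79024, -5.32535], [0.15732, 5.12951]].
Δ = (0.279, -0.168), so (u, v)₂ = (2.890, 0.061).

(2.890, 0.061)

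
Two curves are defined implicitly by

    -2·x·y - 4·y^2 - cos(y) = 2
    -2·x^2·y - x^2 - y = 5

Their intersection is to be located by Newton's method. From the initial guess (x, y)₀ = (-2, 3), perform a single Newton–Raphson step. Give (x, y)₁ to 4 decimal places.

(-1.1971, 1.4980)

At (-2, 3): F = (-25.010008, -36.0000).
Jacobian J = [[-2·y, -2·x - 8·y + sin(y)], [-4·x·y - 2·x, -2·x^2 - 1]].
At the point, J = [[-6.0000, -19.858880], [28.0000, -9.0000]] (det J = 610.048640).
Solving J·Δ = −F gives Δ = (0.8029, -1.5020).
Then the next iterate is (x, y)₁ = (-1.1971, 1.4980).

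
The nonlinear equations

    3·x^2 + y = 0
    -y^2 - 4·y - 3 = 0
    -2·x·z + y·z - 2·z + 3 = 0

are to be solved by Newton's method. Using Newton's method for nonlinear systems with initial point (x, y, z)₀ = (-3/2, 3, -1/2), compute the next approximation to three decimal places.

At (-3/2, 3, -1/2): F = (9.750, -24.000, 1.000).
Jacobian J = [[6·x, 1, 0], [0, -2·y - 4, 0], [-2·z, z, -2·x + y - 2]].
At the point, J = [[-9.000, 1.000, 0.000], [0.000, -10.000, 0.000], [1.000, -0.500, 4.000]] (det J = 360.000).
Solving J·Δ = −F gives Δ = (0.817, -2.400, -0.754).
Then the next iterate is (x, y, z)₁ = (-0.683, 0.600, -1.254).

(-0.683, 0.600, -1.254)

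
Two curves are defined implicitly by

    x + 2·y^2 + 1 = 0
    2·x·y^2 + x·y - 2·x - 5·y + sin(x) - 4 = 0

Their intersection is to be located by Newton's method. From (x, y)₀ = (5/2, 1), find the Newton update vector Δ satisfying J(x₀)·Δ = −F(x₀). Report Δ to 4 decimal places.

At (5/2, 1): F = (5.5000, -5.901528).
Jacobian J = [[1, 4·y], [2·y^2 + y + cos(x) - 2, 4·x·y + x - 5]].
At the point, J = [[1.0000, 4.0000], [0.198856, 7.5000]] (det J = 6.704574).
Solving J·Δ = −F gives Δ = (-9.6734, 1.0434).

(-9.6734, 1.0434)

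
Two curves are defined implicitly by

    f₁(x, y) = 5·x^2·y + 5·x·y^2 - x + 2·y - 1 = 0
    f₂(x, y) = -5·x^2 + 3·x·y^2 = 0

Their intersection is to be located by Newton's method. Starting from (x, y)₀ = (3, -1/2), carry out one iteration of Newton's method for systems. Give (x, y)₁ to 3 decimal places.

At (3, -1/2): F = (-23.750, -42.750).
Jacobian J = [[10·x·y + 5·y^2 - 1, 5·x^2 + 10·x·y + 2], [-10·x + 3·y^2, 6·x·y]].
At the point, J = [[-14.750, 32.000], [-29.250, -9.000]] (det J = 1068.750).
Solving J·Δ = −F gives Δ = (-1.480, 0.060).
Then the next iterate is (x, y)₁ = (1.520, -0.440).

(1.520, -0.440)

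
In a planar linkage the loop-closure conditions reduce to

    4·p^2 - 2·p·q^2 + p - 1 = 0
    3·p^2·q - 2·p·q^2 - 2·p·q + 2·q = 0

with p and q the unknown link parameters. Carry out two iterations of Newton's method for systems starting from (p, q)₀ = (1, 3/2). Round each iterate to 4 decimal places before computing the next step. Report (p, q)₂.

(1.1045, 1.5135)

At (1, 3/2): F = (-0.5000, 0.0000).
Jacobian J = [[8·p - 2·q^2 + 1, -4·p·q], [6·p·q - 2·q^2 - 2·q, 3·p^2 - 4·p·q - 2·p + 2]].
At the point, J = [[4.5000, -6.0000], [1.5000, -3.0000]] (det J = -4.5000).
Solving J·Δ = −F gives Δ = (0.3333, 0.1667).
Then the next iterate is (p, q)₁ = (1.3333, 1.6667).
Round to (1.3333, 1.6667) and repeat: F = (0.036537, 0.370081), J = [[6.110622, -8.888844], [4.444089, -4.222378]].
Δ = (-0.2288, -0.1532), so (p, q)₂ = (1.1045, 1.5135).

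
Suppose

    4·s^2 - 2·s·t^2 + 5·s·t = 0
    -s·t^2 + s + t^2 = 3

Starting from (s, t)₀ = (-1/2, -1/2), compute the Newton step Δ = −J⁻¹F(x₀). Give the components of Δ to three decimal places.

(1.119, -1.524)

At (-1/2, -1/2): F = (2.500, -3.125).
Jacobian J = [[8·s - 2·t^2 + 5·t, -4·s·t + 5·s], [-t^2 + 1, -2·s·t + 2·t]].
At the point, J = [[-7.000, -3.500], [0.750, -1.500]] (det J = 13.125).
Solving J·Δ = −F gives Δ = (1.119, -1.524).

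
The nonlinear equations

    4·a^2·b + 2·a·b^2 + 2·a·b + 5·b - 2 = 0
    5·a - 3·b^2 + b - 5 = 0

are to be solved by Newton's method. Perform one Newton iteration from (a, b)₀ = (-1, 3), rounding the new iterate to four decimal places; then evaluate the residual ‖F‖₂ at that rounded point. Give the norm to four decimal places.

725.6595

At (-1, 3): F = (1.0000, -34.0000).
Jacobian J = [[8·a·b + 2·b^2 + 2·b, 4·a^2 + 4·a·b + 2·a + 5], [5, -6·b + 1]].
At the point, J = [[0.0000, -5.0000], [5.0000, -17.0000]] (det J = 25.0000).
Solving J·Δ = −F gives Δ = (7.4800, 0.2000).
Then the next iterate is (a, b)₁ = (6.4800, 3.2000).
Re-evaluating at (6.4800, 3.2000): F = (725.659520, -0.1200), so ‖F‖₂ = 725.6595.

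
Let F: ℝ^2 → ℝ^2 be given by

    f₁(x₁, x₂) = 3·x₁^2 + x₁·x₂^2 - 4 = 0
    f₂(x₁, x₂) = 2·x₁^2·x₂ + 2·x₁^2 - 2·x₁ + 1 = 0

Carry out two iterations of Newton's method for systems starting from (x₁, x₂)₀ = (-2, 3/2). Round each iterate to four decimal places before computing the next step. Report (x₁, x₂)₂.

(-0.8145, -0.9892)

At (-2, 3/2): F = (3.5000, 25.0000).
Jacobian J = [[6·x₁ + x₂^2, 2·x₁·x₂], [4·x₁·x₂ + 4·x₁ - 2, 2·x₁^2]].
At the point, J = [[-9.7500, -6.0000], [-22.0000, 8.0000]] (det J = -210.0000).
Solving J·Δ = −F gives Δ = (0.8476, -0.7940).
Then the next iterate is (x₁, x₂)₁ = (-1.1524, 0.7060).
Round to (-1.1524, 0.7060) and repeat: F = (-0.590320, 7.836024), J = [[-6.415964, -1.627189], [-9.863978, 2.656052]].
Δ = (0.3379, -1.6952), so (x₁, x₂)₂ = (-0.8145, -0.9892).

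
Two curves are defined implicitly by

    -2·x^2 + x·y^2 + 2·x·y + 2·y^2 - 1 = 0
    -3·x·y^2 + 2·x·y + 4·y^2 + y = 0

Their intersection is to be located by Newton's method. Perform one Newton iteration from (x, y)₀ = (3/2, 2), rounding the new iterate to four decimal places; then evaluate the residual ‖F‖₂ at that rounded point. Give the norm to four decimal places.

At (3/2, 2): F = (14.5000, 6.0000).
Jacobian J = [[-4·x + y^2 + 2·y, 2·x·y + 2·x + 4·y], [-3·y^2 + 2·y, -6·x·y + 2·x + 8·y + 1]].
At the point, J = [[2.0000, 17.0000], [-8.0000, 2.0000]] (det J = 140.0000).
Solving J·Δ = −F gives Δ = (0.5214, -0.9143).
Then the next iterate is (x, y)₁ = (2.0214, 1.0857).
Re-evaluating at (2.0214, 1.0857): F = (-0.042645, 3.041804), so ‖F‖₂ = 3.0421.

3.0421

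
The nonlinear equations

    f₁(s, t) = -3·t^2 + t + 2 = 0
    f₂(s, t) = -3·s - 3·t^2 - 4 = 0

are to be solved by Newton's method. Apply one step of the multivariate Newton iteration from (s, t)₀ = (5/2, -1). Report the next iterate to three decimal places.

At (5/2, -1): F = (-2.000, -14.500).
Jacobian J = [[0, -6·t + 1], [-3, -6·t]].
At the point, J = [[0.000, 7.000], [-3.000, 6.000]] (det J = 21.000).
Solving J·Δ = −F gives Δ = (-4.262, 0.286).
Then the next iterate is (s, t)₁ = (-1.762, -0.714).

(-1.762, -0.714)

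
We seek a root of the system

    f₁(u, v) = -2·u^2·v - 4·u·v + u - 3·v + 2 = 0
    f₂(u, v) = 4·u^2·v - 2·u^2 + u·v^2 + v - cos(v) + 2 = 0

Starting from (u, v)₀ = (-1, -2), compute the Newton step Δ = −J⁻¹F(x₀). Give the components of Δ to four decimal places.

(-0.3331, 2.6669)

At (-1, -2): F = (3.0000, -13.583853).
Jacobian J = [[-4·u·v - 4·v + 1, -2·u^2 - 4·u - 3], [8·u·v - 4·u + v^2, 4·u^2 + 2·u·v + sin(v) + 1]].
At the point, J = [[1.0000, -1.0000], [24.0000, 8.090703]] (det J = 32.090703).
Solving J·Δ = −F gives Δ = (-0.3331, 2.6669).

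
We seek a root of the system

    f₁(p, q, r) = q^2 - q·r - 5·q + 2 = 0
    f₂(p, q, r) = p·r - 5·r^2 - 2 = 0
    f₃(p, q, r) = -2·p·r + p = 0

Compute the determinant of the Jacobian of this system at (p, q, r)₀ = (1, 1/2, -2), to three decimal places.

J = [[0, 2·q - r - 5, -q], [r, 0, p - 10·r], [-2·r + 1, 0, -2·p]].
At the point, J = [[0.000, -2.000, -0.500], [-2.000, 0.000, 21.000], [5.000, 0.000, -2.000]].
det J = -202.000.

-202.000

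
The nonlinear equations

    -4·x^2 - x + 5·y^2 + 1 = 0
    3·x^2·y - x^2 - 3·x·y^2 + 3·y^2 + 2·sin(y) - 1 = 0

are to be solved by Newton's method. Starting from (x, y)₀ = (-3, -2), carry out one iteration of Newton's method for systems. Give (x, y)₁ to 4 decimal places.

(-2.0355, -1.4908)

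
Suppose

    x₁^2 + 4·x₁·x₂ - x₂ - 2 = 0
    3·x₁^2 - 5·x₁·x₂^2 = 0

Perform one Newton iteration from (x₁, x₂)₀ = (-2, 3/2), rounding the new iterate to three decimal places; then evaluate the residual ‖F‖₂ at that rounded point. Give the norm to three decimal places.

At (-2, 3/2): F = (-11.500, 34.500).
Jacobian J = [[2·x₁ + 4·x₂, 4·x₁ - 1], [6·x₁ - 5·x₂^2, -10·x₁·x₂]].
At the point, J = [[2.000, -9.000], [-23.250, 30.000]] (det J = -149.250).
Solving J·Δ = −F gives Δ = (-0.231, -1.329).
Then the next iterate is (x₁, x₂)₁ = (-2.231, 0.171).
Re-evaluating at (-2.231, 0.171): F = (1.28036, 15.25827), so ‖F‖₂ = 15.312.

15.312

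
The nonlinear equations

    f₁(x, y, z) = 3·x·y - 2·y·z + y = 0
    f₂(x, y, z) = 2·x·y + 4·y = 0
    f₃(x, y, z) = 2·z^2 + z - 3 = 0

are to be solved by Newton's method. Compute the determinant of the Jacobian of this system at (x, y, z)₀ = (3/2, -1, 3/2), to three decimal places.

-112.000

J = [[3·y, 3·x - 2·z + 1, -2·y], [2·y, 2·x + 4, 0], [0, 0, 4·z + 1]].
At the point, J = [[-3.000, 2.500, 2.000], [-2.000, 7.000, 0.000], [0.000, 0.000, 7.000]].
det J = -112.000.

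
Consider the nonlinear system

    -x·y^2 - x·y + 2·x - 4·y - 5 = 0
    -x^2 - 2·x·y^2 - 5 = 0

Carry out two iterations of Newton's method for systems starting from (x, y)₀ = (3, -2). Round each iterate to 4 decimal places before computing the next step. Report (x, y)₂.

(-1.0637, -1.5189)

At (3, -2): F = (3.0000, -38.0000).
Jacobian J = [[-y^2 - y + 2, -2·x·y - x - 4], [-2·x - 2·y^2, -4·x·y]].
At the point, J = [[0.0000, 5.0000], [-14.0000, 24.0000]] (det J = 70.0000).
Solving J·Δ = −F gives Δ = (-3.7429, -0.6000).
Then the next iterate is (x, y)₁ = (-0.7429, -2.6000).
Round to (-0.7429, -2.6000) and repeat: F = (7.004664, 4.492108), J = [[-2.1600, -7.120180], [-12.0342, -7.726160]].
Δ = (-0.3208, 1.0811), so (x, y)₂ = (-1.0637, -1.5189).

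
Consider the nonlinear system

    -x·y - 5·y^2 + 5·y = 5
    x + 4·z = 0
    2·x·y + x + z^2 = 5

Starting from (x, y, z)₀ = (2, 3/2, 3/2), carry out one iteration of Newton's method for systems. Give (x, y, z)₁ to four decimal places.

(3.6970, 0.3087, -0.9242)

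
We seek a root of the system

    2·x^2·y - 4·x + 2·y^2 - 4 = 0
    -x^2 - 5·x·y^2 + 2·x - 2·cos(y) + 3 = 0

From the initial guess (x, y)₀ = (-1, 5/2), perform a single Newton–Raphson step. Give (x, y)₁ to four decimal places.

At (-1, 5/2): F = (17.5000, 32.852287).
Jacobian J = [[4·x·y - 4, 2·x^2 + 4·y], [-2·x - 5·y^2 + 2, -10·x·y + 2·sin(y)]].
At the point, J = [[-14.0000, 12.0000], [-27.2500, 26.196944]] (det J = -39.757220).
Solving J·Δ = −F gives Δ = (1.6153, 0.4262).
Then the next iterate is (x, y)₁ = (0.6153, 2.9262).

(0.6153, 2.9262)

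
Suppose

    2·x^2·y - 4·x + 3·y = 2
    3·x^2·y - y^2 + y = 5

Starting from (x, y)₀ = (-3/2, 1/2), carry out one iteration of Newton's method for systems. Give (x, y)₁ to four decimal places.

(3.1389, 3.7963)

At (-3/2, 1/2): F = (7.7500, -1.3750).
Jacobian J = [[4·x·y - 4, 2·x^2 + 3], [6·x·y, 3·x^2 - 2·y + 1]].
At the point, J = [[-7.0000, 7.5000], [-4.5000, 6.7500]] (det J = -13.5000).
Solving J·Δ = −F gives Δ = (4.6389, 3.2963).
Then the next iterate is (x, y)₁ = (3.1389, 3.7963).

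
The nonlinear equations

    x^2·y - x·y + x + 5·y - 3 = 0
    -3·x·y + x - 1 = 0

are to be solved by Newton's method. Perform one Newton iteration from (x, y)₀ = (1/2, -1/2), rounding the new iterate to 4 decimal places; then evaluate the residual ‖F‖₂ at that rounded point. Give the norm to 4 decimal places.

At (1/2, -1/2): F = (-4.8750, 0.2500).
Jacobian J = [[2·x·y - y + 1, x^2 - x + 5], [-3·y + 1, -3·x]].
At the point, J = [[1.0000, 4.7500], [2.5000, -1.5000]] (det J = -13.3750).
Solving J·Δ = −F gives Δ = (0.4579, 0.9299).
Then the next iterate is (x, y)₁ = (0.9579, 0.4299).
Re-evaluating at (0.9579, 0.4299): F = (0.090063, -1.277504), so ‖F‖₂ = 1.2807.

1.2807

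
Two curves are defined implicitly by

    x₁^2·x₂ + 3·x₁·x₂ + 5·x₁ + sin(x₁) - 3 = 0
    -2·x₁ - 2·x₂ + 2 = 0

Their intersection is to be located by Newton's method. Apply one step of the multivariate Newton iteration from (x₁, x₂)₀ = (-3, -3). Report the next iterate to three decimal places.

(-1.606, 2.606)

At (-3, -3): F = (-18.14112, 14.000).
Jacobian J = [[2·x₁·x₂ + 3·x₂ + cos(x₁) + 5, x₁^2 + 3·x₁], [-2, -2]].
At the point, J = [[13.01001, 0.000], [-2.000, -2.000]] (det J = -26.02002).
Solving J·Δ = −F gives Δ = (1.394, 5.606).
Then the next iterate is (x₁, x₂)₁ = (-1.606, 2.606).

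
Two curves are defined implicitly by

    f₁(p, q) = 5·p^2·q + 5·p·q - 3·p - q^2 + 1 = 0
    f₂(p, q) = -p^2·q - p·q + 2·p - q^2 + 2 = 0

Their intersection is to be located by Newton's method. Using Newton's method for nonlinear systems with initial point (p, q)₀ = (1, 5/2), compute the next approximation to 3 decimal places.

(0.621, 1.762)

At (1, 5/2): F = (16.750, -7.250).
Jacobian J = [[10·p·q + 5·q - 3, 5·p^2 + 5·p - 2·q], [-2·p·q - q + 2, -p^2 - p - 2·q]].
At the point, J = [[34.500, 5.000], [-5.500, -7.000]] (det J = -214.000).
Solving J·Δ = −F gives Δ = (-0.379, -0.738).
Then the next iterate is (p, q)₁ = (0.621, 1.762).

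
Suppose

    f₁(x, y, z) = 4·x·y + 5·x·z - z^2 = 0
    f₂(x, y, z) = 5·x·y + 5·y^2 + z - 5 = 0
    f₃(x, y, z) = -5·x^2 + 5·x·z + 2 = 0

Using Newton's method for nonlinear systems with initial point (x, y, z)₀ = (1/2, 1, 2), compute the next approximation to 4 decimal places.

At (1/2, 1, 2): F = (3.0000, 4.5000, 5.7500).
Jacobian J = [[4·y + 5·z, 4·x, 5·x - 2·z], [5·y, 5·x + 10·y, 1], [-10·x + 5·z, 0, 5·x]].
At the point, J = [[14.0000, 2.0000, -1.5000], [5.0000, 12.5000, 1.0000], [5.0000, 0.0000, 2.5000]] (det J = 516.2500).
Solving J·Δ = −F gives Δ = (-0.3691, -0.0874, -1.5617).
Then the next iterate is (x, y, z)₁ = (0.1309, 0.9126, 0.4383).

(0.1309, 0.9126, 0.4383)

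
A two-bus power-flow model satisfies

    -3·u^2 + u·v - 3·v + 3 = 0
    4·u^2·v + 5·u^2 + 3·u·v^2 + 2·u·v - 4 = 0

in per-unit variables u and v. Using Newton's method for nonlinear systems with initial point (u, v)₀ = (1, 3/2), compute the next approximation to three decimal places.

At (1, 3/2): F = (-3.000, 16.750).
Jacobian J = [[-6·u + v, u - 3], [8·u·v + 10·u + 3·v^2 + 2·v, 4·u^2 + 6·u·v + 2·u]].
At the point, J = [[-4.500, -2.000], [31.750, 15.000]] (det J = -4.000).
Solving J·Δ = −F gives Δ = (-2.875, 4.969).
Then the next iterate is (u, v)₁ = (-1.875, 6.469).

(-1.875, 6.469)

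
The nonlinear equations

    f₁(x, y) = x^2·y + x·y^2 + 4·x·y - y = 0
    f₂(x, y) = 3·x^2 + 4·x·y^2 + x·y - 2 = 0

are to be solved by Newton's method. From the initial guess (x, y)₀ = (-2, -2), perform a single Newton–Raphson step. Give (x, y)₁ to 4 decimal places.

At (-2, -2): F = (2.0000, -18.0000).
Jacobian J = [[2·x·y + y^2 + 4·y, x^2 + 2·x·y + 4·x - 1], [6·x + 4·y^2 + y, 8·x·y + x]].
At the point, J = [[4.0000, 3.0000], [2.0000, 30.0000]] (det J = 114.0000).
Solving J·Δ = −F gives Δ = (-1.0000, 0.6667).
Then the next iterate is (x, y)₁ = (-3.0000, -1.3333).

(-3.0000, -1.3333)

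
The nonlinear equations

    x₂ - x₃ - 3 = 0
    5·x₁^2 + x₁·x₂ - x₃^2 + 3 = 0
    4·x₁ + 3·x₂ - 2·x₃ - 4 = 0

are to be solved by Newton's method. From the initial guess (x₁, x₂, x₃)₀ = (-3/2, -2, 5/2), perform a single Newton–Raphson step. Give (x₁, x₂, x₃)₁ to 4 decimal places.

At (-3/2, -2, 5/2): F = (-7.5000, 11.0000, -21.0000).
Jacobian J = [[0, 1, -1], [10·x₁ + x₂, x₁, -2·x₃], [4, 3, -2]].
At the point, J = [[0.0000, 1.0000, -1.0000], [-17.0000, -1.5000, -5.0000], [4.0000, 3.0000, -2.0000]] (det J = -9.0000).
Solving J·Δ = −F gives Δ = (-1.0556, 10.2222, 2.7222).
Then the next iterate is (x₁, x₂, x₃)₁ = (-2.5556, 8.2222, 5.2222).

(-2.5556, 8.2222, 5.2222)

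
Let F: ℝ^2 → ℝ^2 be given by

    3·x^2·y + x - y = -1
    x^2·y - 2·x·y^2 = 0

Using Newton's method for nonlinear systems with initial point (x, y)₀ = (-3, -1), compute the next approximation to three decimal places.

At (-3, -1): F = (-28.000, -3.000).
Jacobian J = [[6·x·y + 1, 3·x^2 - 1], [2·x·y - 2·y^2, x^2 - 4·x·y]].
At the point, J = [[19.000, 26.000], [4.000, -3.000]] (det J = -161.000).
Solving J·Δ = −F gives Δ = (1.006, 0.342).
Then the next iterate is (x, y)₁ = (-1.994, -0.658).

(-1.994, -0.658)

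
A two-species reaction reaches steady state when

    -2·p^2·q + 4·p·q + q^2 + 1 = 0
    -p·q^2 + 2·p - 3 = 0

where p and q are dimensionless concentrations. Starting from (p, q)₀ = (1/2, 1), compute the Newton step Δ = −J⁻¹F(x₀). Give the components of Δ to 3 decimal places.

At (1/2, 1): F = (3.500, -2.500).
Jacobian J = [[-4·p·q + 4·q, -2·p^2 + 4·p + 2·q], [-q^2 + 2, -2·p·q]].
At the point, J = [[2.000, 3.500], [1.000, -1.000]] (det J = -5.500).
Solving J·Δ = −F gives Δ = (0.955, -1.545).

(0.955, -1.545)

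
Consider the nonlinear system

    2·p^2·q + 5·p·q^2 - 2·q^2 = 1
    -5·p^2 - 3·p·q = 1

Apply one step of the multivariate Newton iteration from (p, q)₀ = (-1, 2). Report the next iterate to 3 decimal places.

At (-1, 2): F = (-25.000, 0.000).
Jacobian J = [[4·p·q + 5·q^2, 2·p^2 + 10·p·q - 4·q], [-10·p - 3·q, -3·p]].
At the point, J = [[12.000, -26.000], [4.000, 3.000]] (det J = 140.000).
Solving J·Δ = −F gives Δ = (0.536, -0.714).
Then the next iterate is (p, q)₁ = (-0.464, 1.286).

(-0.464, 1.286)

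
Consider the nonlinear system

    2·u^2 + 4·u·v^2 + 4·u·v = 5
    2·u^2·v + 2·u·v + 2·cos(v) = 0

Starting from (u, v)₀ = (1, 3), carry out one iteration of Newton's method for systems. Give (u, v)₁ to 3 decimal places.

At (1, 3): F = (45.000, 10.02002).
Jacobian J = [[4·u + 4·v^2 + 4·v, 8·u·v + 4·u], [4·u·v + 2·v, 2·u^2 + 2·u - 2·sin(v)]].
At the point, J = [[52.000, 28.000], [18.000, 3.71776]] (det J = -310.67648).
Solving J·Δ = −F gives Δ = (-0.365, -0.930).
Then the next iterate is (u, v)₁ = (0.635, 2.070).

(0.635, 2.070)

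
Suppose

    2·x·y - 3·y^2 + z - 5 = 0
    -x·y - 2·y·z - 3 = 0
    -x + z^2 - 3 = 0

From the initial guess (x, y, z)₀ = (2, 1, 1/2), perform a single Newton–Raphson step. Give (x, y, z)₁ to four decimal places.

(-0.3167, -1.8500, 2.9333)

At (2, 1, 1/2): F = (-3.5000, -6.0000, -4.7500).
Jacobian J = [[2·y, 2·x - 6·y, 1], [-y, -x - 2·z, -2·y], [-1, 0, 2·z]].
At the point, J = [[2.0000, -2.0000, 1.0000], [-1.0000, -3.0000, -2.0000], [-1.0000, 0.0000, 1.0000]] (det J = -15.0000).
Solving J·Δ = −F gives Δ = (-2.3167, -2.8500, 2.4333).
Then the next iterate is (x, y, z)₁ = (-0.3167, -1.8500, 2.9333).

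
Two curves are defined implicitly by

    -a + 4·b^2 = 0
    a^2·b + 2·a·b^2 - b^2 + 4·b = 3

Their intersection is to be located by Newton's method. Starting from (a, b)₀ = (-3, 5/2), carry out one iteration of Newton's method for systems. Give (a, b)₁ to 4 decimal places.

At (-3, 5/2): F = (28.0000, -14.2500).
Jacobian J = [[-1, 8·b], [2·a·b + 2·b^2, a^2 + 4·a·b - 2·b + 4]].
At the point, J = [[-1.0000, 20.0000], [-2.5000, -22.0000]] (det J = 72.0000).
Solving J·Δ = −F gives Δ = (4.5972, -1.1701).
Then the next iterate is (a, b)₁ = (1.5972, 1.3299).

(1.5972, 1.3299)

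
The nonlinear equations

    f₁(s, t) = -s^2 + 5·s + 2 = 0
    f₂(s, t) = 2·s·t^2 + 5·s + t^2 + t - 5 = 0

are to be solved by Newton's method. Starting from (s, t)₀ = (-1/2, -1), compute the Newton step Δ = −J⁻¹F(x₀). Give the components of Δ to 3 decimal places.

(0.125, 7.625)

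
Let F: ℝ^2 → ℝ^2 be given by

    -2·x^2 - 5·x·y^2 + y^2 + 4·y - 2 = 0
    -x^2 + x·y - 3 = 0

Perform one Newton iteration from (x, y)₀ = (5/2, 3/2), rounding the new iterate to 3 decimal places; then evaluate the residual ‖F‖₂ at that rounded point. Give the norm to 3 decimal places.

At (5/2, 3/2): F = (-34.375, -5.500).
Jacobian J = [[-4·x - 5·y^2, -10·x·y + 2·y + 4], [-2·x + y, x]].
At the point, J = [[-21.250, -30.500], [-3.500, 2.500]] (det J = -159.875).
Solving J·Δ = −F gives Δ = (-1.587, -0.022).
Then the next iterate is (x, y)₁ = (0.913, 1.478).
Re-evaluating at (0.913, 1.478): F = (-5.54282, -2.48416), so ‖F‖₂ = 6.074.

6.074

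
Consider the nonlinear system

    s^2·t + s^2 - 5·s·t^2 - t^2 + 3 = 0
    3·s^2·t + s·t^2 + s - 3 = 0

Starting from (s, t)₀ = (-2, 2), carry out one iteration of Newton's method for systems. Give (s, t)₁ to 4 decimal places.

(-1.6266, 1.0237)

At (-2, 2): F = (51.0000, 11.0000).
Jacobian J = [[2·s·t + 2·s - 5·t^2, s^2 - 10·s·t - 2·t], [6·s·t + t^2 + 1, 3·s^2 + 2·s·t]].
At the point, J = [[-32.0000, 40.0000], [-19.0000, 4.0000]] (det J = 632.0000).
Solving J·Δ = −F gives Δ = (0.3734, -0.9763).
Then the next iterate is (s, t)₁ = (-1.6266, 1.0237).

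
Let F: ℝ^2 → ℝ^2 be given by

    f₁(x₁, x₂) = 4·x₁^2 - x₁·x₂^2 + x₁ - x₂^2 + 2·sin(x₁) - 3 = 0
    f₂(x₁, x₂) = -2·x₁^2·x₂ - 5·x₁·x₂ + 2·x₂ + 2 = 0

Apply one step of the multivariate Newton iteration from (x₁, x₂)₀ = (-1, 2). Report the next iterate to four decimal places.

(-1.1697, -0.4679)

At (-1, 2): F = (-1.682942, 12.0000).
Jacobian J = [[8·x₁ - x₂^2 + 2·cos(x₁) + 1, -2·x₁·x₂ - 2·x₂], [-4·x₁·x₂ - 5·x₂, -2·x₁^2 - 5·x₁ + 2]].
At the point, J = [[-9.919395, 0.0000], [-2.0000, 5.0000]] (det J = -49.596977).
Solving J·Δ = −F gives Δ = (-0.1697, -2.4679).
Then the next iterate is (x₁, x₂)₁ = (-1.1697, -0.4679).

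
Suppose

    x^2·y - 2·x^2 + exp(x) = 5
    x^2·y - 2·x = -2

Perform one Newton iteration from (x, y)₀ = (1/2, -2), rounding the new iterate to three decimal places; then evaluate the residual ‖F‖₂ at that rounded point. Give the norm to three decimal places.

At (1/2, -2): F = (-4.35128, 0.500).
Jacobian J = [[2·x·y - 4·x + exp(x), x^2], [2·x·y - 2, x^2]].
At the point, J = [[-2.35128, 0.250], [-4.000, 0.250]] (det J = 0.41218).
Solving J·Δ = −F gives Δ = (2.942, 45.079).
Then the next iterate is (x, y)₁ = (3.442, 43.079).
Re-evaluating at (3.442, 43.079): F = (512.92726, 505.48859), so ‖F‖₂ = 720.148.

720.148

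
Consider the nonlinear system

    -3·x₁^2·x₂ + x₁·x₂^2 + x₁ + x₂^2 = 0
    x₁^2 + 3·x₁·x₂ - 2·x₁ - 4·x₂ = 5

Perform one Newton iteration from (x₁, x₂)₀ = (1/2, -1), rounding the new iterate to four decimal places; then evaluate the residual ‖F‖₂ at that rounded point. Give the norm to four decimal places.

1.3950

At (1/2, -1): F = (2.7500, -3.2500).
Jacobian J = [[-6·x₁·x₂ + x₂^2 + 1, -3·x₁^2 + 2·x₁·x₂ + 2·x₂], [2·x₁ + 3·x₂ - 2, 3·x₁ - 4]].
At the point, J = [[5.0000, -3.7500], [-4.0000, -2.5000]] (det J = -27.5000).
Solving J·Δ = −F gives Δ = (-0.6932, -0.1909).
Then the next iterate is (x₁, x₂)₁ = (-0.1932, -1.1909).
Re-evaluating at (-0.1932, -1.1909): F = (1.084394, 0.877572), so ‖F‖₂ = 1.3950.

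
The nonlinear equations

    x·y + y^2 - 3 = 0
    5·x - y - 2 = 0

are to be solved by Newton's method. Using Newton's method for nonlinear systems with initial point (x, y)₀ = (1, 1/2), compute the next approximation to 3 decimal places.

At (1, 1/2): F = (-2.250, 2.500).
Jacobian J = [[y, x + 2·y], [5, -1]].
At the point, J = [[0.500, 2.000], [5.000, -1.000]] (det J = -10.500).
Solving J·Δ = −F gives Δ = (-0.262, 1.190).
Then the next iterate is (x, y)₁ = (0.738, 1.690).

(0.738, 1.690)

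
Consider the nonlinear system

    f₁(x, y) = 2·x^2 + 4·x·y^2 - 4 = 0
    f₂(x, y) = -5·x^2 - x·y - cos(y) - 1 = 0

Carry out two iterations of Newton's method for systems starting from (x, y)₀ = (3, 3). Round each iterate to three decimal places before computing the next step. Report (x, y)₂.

At (3, 3): F = (122.000, -54.01001).
Jacobian J = [[4·x + 4·y^2, 8·x·y], [-10·x - y, -x + sin(y)]].
At the point, J = [[48.000, 72.000], [-33.000, -2.85888]] (det J = 2238.77376).
Solving J·Δ = −F gives Δ = (-1.581, -0.640).
Then the next iterate is (x, y)₁ = (1.419, 2.360).
Round to (1.419, 2.360) and repeat: F = (31.64017, -13.70685), J = [[27.95440, 26.79072], [-16.550, -0.71459]].
Δ = (-0.814, -0.332), so (x, y)₂ = (0.605, 2.028).

(0.605, 2.028)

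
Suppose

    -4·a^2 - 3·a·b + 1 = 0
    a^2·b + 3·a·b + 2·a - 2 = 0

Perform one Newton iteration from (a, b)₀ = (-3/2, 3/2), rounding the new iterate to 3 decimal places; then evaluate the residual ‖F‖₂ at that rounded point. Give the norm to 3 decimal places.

2.336

At (-3/2, 3/2): F = (-1.250, -8.375).
Jacobian J = [[-8·a - 3·b, -3·a], [2·a·b + 3·b + 2, a^2 + 3·a]].
At the point, J = [[7.500, 4.500], [2.000, -2.250]] (det J = -25.875).
Solving J·Δ = −F gives Δ = (1.565, -2.331).
Then the next iterate is (a, b)₁ = (0.065, -0.831).
Re-evaluating at (0.065, -0.831): F = (1.14514, -2.03556), so ‖F‖₂ = 2.336.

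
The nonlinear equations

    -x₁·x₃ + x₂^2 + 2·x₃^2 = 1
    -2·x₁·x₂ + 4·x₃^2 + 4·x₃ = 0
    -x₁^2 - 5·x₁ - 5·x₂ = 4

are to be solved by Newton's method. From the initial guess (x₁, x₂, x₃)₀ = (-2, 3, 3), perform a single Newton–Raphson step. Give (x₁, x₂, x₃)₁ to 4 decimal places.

(-12.5000, 2.5000, -1.3214)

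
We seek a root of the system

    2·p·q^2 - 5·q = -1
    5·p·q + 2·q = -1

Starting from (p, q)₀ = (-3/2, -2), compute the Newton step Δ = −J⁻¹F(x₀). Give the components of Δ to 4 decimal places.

(3.0192, -3.3077)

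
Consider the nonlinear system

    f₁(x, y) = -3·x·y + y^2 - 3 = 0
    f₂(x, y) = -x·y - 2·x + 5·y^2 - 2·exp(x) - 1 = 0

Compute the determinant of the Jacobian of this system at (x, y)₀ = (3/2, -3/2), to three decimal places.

-145.225

J = [[-3·y, -3·x + 2·y], [-y - 2·exp(x) - 2, -x + 10·y]].
At the point, J = [[4.500, -7.500], [-9.46338, -16.500]].
det J = -145.225.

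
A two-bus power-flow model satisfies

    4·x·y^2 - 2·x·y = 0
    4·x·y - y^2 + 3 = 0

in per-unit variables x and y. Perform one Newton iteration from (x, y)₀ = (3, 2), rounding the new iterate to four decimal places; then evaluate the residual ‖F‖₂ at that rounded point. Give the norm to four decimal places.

At (3, 2): F = (36.0000, 23.0000).
Jacobian J = [[4·y^2 - 2·y, 8·x·y - 2·x], [4·y, 4·x - 2·y]].
At the point, J = [[12.0000, 42.0000], [8.0000, 8.0000]] (det J = -240.0000).
Solving J·Δ = −F gives Δ = (-2.8250, -0.0500).
Then the next iterate is (x, y)₁ = (0.1750, 1.9500).
Re-evaluating at (0.1750, 1.9500): F = (1.979250, 0.5625), so ‖F‖₂ = 2.0576.

2.0576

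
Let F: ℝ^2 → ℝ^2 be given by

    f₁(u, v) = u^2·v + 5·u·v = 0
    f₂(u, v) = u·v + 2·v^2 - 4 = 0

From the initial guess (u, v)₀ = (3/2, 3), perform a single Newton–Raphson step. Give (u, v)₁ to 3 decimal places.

At (3/2, 3): F = (29.250, 18.500).
Jacobian J = [[2·u·v + 5·v, u^2 + 5·u], [v, u + 4·v]].
At the point, J = [[24.000, 9.750], [3.000, 13.500]] (det J = 294.750).
Solving J·Δ = −F gives Δ = (-0.728, -1.209).
Then the next iterate is (u, v)₁ = (0.772, 1.791).

(0.772, 1.791)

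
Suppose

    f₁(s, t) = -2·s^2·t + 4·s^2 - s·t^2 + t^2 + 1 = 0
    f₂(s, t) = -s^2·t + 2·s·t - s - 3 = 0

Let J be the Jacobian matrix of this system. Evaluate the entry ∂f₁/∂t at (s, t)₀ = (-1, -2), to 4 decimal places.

-10.0000

∂f₁/∂t = -2·s^2 - 2·s·t + 2·t.
At (-1, -2) this is -10.0000.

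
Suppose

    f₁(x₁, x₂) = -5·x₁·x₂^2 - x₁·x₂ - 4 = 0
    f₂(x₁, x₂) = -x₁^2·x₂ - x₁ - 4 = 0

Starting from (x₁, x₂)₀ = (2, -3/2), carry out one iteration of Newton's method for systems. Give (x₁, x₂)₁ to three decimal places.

At (2, -3/2): F = (-23.500, 0.000).
Jacobian J = [[-5·x₂^2 - x₂, -10·x₁·x₂ - x₁], [-2·x₁·x₂ - 1, -x₁^2]].
At the point, J = [[-9.750, 28.000], [5.000, -4.000]] (det J = -101.000).
Solving J·Δ = −F gives Δ = (0.931, 1.163).
Then the next iterate is (x₁, x₂)₁ = (2.931, -0.337).

(2.931, -0.337)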